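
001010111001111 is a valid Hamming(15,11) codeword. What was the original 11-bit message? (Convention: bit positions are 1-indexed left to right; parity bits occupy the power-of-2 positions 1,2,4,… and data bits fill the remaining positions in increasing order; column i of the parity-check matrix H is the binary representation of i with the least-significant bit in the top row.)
Parity bits occupy power-of-2 positions; data bits are at positions {3,5,6,7,9,10,11,12,13,14,15} (1-indexed).
Extract: c[3]=1 c[5]=1 c[6]=0 c[7]=1 c[9]=1 c[10]=0 c[11]=0 c[12]=1 c[13]=1 c[14]=1 c[15]=1
Data = 11011001111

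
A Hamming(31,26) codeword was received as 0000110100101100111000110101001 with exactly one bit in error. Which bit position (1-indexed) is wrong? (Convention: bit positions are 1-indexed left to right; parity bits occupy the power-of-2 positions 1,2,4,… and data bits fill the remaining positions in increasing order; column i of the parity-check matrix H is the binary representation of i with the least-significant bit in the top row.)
Syndrome s = H · r^T (mod 2), r = 0000110100101100111000110101001:
  s[0] = (1010101010101010101010101010101)·(0000110100101100111000110101001) mod 2 = 0+0+0+0+1+0+0+0+0+0+1+0+1+0+0+0+1+0+1+0+0+0+1+0+0+0+0+0+0+0+1 mod 2 = 1
  s[1] = (0110011001100110011001100110011)·(0000110100101100111000110101001) mod 2 = 0+0+0+0+0+1+0+0+0+0+1+0+0+1+0+0+0+1+1+0+0+0+1+0+0+1+0+0+0+0+1 mod 2 = 0
  s[2] = (0001111000011110000111100001111)·(0000110100101100111000110101001) mod 2 = 0+0+0+0+1+1+0+0+0+0+0+0+1+1+0+0+0+0+0+0+0+0+1+0+0+0+0+1+0+0+1 mod 2 = 1
  s[3] = (0000000111111110000000011111111)·(0000110100101100111000110101001) mod 2 = 0+0+0+0+0+0+0+1+0+0+1+0+1+1+0+0+0+0+0+0+0+0+0+1+0+1+0+1+0+0+1 mod 2 = 0
  s[4] = (0000000000000001111111111111111)·(0000110100101100111000110101001) mod 2 = 0+0+0+0+0+0+0+0+0+0+0+0+0+0+0+0+1+1+1+0+0+0+1+1+0+1+0+1+0+0+1 mod 2 = 0
Syndrome = 10100
Column i of H is the binary representation of i, so the syndrome is the binary index of the flipped bit.
Read s = 10100 with s[0] as LSB: 1·2^0 + 0·2^1 + 1·2^2 + 0·2^3 + 0·2^4 = 5.
Error is at bit position 5.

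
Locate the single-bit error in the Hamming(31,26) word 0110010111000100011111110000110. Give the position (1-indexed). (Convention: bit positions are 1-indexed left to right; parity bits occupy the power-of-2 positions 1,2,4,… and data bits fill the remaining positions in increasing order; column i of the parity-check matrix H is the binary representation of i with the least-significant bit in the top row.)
Syndrome s = H · r^T (mod 2), r = 0110010111000100011111110000110:
  s[0] = (1010101010101010101010101010101)·(0110010111000100011111110000110) mod 2 = 0+0+1+0+0+0+0+0+1+0+0+0+0+0+0+0+0+0+1+0+1+0+1+0+0+0+0+0+1+0+0 mod 2 = 0
  s[1] = (0110011001100110011001100110011)·(0110010111000100011111110000110) mod 2 = 0+1+1+0+0+1+0+0+0+1+0+0+0+1+0+0+0+1+1+0+0+1+1+0+0+0+0+0+0+1+0 mod 2 = 0
  s[2] = (0001111000011110000111100001111)·(0110010111000100011111110000110) mod 2 = 0+0+0+0+0+1+0+0+0+0+0+0+0+1+0+0+0+0+0+1+1+1+1+0+0+0+0+0+1+1+0 mod 2 = 0
  s[3] = (0000000111111110000000011111111)·(0110010111000100011111110000110) mod 2 = 0+0+0+0+0+0+0+1+1+1+0+0+0+1+0+0+0+0+0+0+0+0+0+1+0+0+0+0+1+1+0 mod 2 = 1
  s[4] = (0000000000000001111111111111111)·(0110010111000100011111110000110) mod 2 = 0+0+0+0+0+0+0+0+0+0+0+0+0+0+0+0+0+1+1+1+1+1+1+1+0+0+0+0+1+1+0 mod 2 = 1
Syndrome = 00011
Column i of H is the binary representation of i, so the syndrome is the binary index of the flipped bit.
Read s = 00011 with s[0] as LSB: 0·2^0 + 0·2^1 + 0·2^2 + 1·2^3 + 1·2^4 = 24.
Error is at bit position 24.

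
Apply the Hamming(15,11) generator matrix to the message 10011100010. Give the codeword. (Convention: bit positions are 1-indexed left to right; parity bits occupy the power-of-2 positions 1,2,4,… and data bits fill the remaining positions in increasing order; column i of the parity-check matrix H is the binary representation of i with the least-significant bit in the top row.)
Codeword c = d · G (mod 2), d = 10011100010:
  c[0] = d·G[:,0] = (10011100010)·(11011010101) mod 2 = 1+0+0+1+1+0+0+0+0+0+0 mod 2 = 1
  c[1] = d·G[:,1] = (10011100010)·(10110110011) mod 2 = 1+0+0+1+0+1+0+0+0+1+0 mod 2 = 0
  c[2] = d·G[:,2] = (10011100010)·(10000000000) mod 2 = 1+0+0+0+0+0+0+0+0+0+0 mod 2 = 1
  c[3] = d·G[:,3] = (10011100010)·(01110001111) mod 2 = 0+0+0+1+0+0+0+0+0+1+0 mod 2 = 0
  c[4] = d·G[:,4] = (10011100010)·(01000000000) mod 2 = 0+0+0+0+0+0+0+0+0+0+0 mod 2 = 0
  c[5] = d·G[:,5] = (10011100010)·(00100000000) mod 2 = 0+0+0+0+0+0+0+0+0+0+0 mod 2 = 0
  c[6] = d·G[:,6] = (10011100010)·(00010000000) mod 2 = 0+0+0+1+0+0+0+0+0+0+0 mod 2 = 1
  c[7] = d·G[:,7] = (10011100010)·(00001111111) mod 2 = 0+0+0+0+1+1+0+0+0+1+0 mod 2 = 1
  c[8] = d·G[:,8] = (10011100010)·(00001000000) mod 2 = 0+0+0+0+1+0+0+0+0+0+0 mod 2 = 1
  c[9] = d·G[:,9] = (10011100010)·(00000100000) mod 2 = 0+0+0+0+0+1+0+0+0+0+0 mod 2 = 1
  c[10] = d·G[:,10] = (10011100010)·(00000010000) mod 2 = 0+0+0+0+0+0+0+0+0+0+0 mod 2 = 0
  c[11] = d·G[:,11] = (10011100010)·(00000001000) mod 2 = 0+0+0+0+0+0+0+0+0+0+0 mod 2 = 0
  c[12] = d·G[:,12] = (10011100010)·(00000000100) mod 2 = 0+0+0+0+0+0+0+0+0+0+0 mod 2 = 0
  c[13] = d·G[:,13] = (10011100010)·(00000000010) mod 2 = 0+0+0+0+0+0+0+0+0+1+0 mod 2 = 1
  c[14] = d·G[:,14] = (10011100010)·(00000000001) mod 2 = 0+0+0+0+0+0+0+0+0+0+0 mod 2 = 0
Codeword = 101000111100010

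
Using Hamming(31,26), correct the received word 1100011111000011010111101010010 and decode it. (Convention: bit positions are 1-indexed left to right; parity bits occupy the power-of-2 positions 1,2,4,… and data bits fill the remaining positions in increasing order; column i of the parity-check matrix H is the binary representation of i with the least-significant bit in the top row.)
Syndrome s = H · r^T (mod 2), r = 1100011111000011010111101010010:
  s[0] = (1010101010101010101010101010101)·(1100011111000011010111101010010) mod 2 = 1+0+0+0+0+0+1+0+1+0+0+0+0+0+1+0+0+0+0+0+1+0+1+0+1+0+1+0+0+0+0 mod 2 = 0
  s[1] = (0110011001100110011001100110011)·(1100011111000011010111101010010) mod 2 = 0+1+0+0+0+1+1+0+0+1+0+0+0+0+1+0+0+1+0+0+0+1+1+0+0+0+1+0+0+1+0 mod 2 = 0
  s[2] = (0001111000011110000111100001111)·(1100011111000011010111101010010) mod 2 = 0+0+0+0+0+1+1+0+0+0+0+0+0+0+1+0+0+0+0+1+1+1+1+0+0+0+0+0+0+1+0 mod 2 = 0
  s[3] = (0000000111111110000000011111111)·(1100011111000011010111101010010) mod 2 = 0+0+0+0+0+0+0+1+1+1+0+0+0+0+1+0+0+0+0+0+0+0+0+0+1+0+1+0+0+1+0 mod 2 = 1
  s[4] = (0000000000000001111111111111111)·(1100011111000011010111101010010) mod 2 = 0+0+0+0+0+0+0+0+0+0+0+0+0+0+0+1+0+1+0+1+1+1+1+0+1+0+1+0+0+1+0 mod 2 = 1
Syndrome = 00011
Column 24 of H equals this syndrome → error at bit 24 (1-indexed).
Flip bit 24: 1100011111000011010111101010010 → 1100011111000011010111111010010
Extract data bits at positions {3,5,6,7,9,10,11,12,13,14,15,17,18,19,20,21,22,23,24,25,26,27,28,29,30,31}: 00111100001010111111010010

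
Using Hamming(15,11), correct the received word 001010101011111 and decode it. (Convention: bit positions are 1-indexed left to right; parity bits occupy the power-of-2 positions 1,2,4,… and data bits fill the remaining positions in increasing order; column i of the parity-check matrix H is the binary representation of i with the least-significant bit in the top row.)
Syndrome s = H · r^T (mod 2), r = 001010101011111:
  s[0] = (101010101010101)·(001010101011111) mod 2 = 0+0+1+0+1+0+1+0+1+0+1+0+1+0+1 mod 2 = 1
  s[1] = (011001100110011)·(001010101011111) mod 2 = 0+0+1+0+0+0+1+0+0+0+1+0+0+1+1 mod 2 = 1
  s[2] = (000111100001111)·(001010101011111) mod 2 = 0+0+0+0+1+0+1+0+0+0+0+1+1+1+1 mod 2 = 0
  s[3] = (000000011111111)·(001010101011111) mod 2 = 0+0+0+0+0+0+0+0+1+0+1+1+1+1+1 mod 2 = 0
Syndrome = 1100
Column 3 of H equals this syndrome → error at bit 3 (1-indexed).
Flip bit 3: 001010101011111 → 000010101011111
Extract data bits at positions {3,5,6,7,9,10,11,12,13,14,15}: 01011011111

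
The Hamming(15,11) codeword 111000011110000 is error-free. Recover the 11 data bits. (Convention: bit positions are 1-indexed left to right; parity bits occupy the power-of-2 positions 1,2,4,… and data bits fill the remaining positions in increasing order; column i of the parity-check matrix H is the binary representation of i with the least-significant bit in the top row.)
Parity bits occupy power-of-2 positions; data bits are at positions {3,5,6,7,9,10,11,12,13,14,15} (1-indexed).
Extract: c[3]=1 c[5]=0 c[6]=0 c[7]=0 c[9]=1 c[10]=1 c[11]=1 c[12]=0 c[13]=0 c[14]=0 c[15]=0
Data = 10001110000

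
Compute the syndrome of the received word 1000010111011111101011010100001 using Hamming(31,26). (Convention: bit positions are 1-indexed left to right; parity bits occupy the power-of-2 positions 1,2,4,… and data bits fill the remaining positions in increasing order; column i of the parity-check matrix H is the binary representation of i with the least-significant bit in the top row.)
Syndrome s = H · r^T (mod 2), r = 1000010111011111101011010100001:
  s[0] = (1010101010101010101010101010101)·(1000010111011111101011010100001) mod 2 = 1+0+0+0+0+0+0+0+1+0+0+0+1+0+1+0+1+0+1+0+1+0+0+0+0+0+0+0+0+0+1 mod 2 = 0
  s[1] = (0110011001100110011001100110011)·(1000010111011111101011010100001) mod 2 = 0+0+0+0+0+1+0+0+0+1+0+0+0+1+1+0+0+0+1+0+0+1+0+0+0+1+0+0+0+0+1 mod 2 = 0
  s[2] = (0001111000011110000111100001111)·(1000010111011111101011010100001) mod 2 = 0+0+0+0+0+1+0+0+0+0+0+1+1+1+1+0+0+0+0+0+1+1+0+0+0+0+0+0+0+0+1 mod 2 = 0
  s[3] = (0000000111111110000000011111111)·(1000010111011111101011010100001) mod 2 = 0+0+0+0+0+0+0+1+1+1+0+1+1+1+1+0+0+0+0+0+0+0+0+1+0+1+0+0+0+0+1 mod 2 = 0
  s[4] = (0000000000000001111111111111111)·(1000010111011111101011010100001) mod 2 = 0+0+0+0+0+0+0+0+0+0+0+0+0+0+0+1+1+0+1+0+1+1+0+1+0+1+0+0+0+0+1 mod 2 = 0
Syndrome = 00000
s = 0: no error detected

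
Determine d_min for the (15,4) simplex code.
d_min = 8 (every nonzero codeword of the simplex code S_4 has weight 2^(r−1) = 8).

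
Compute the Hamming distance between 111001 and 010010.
XOR = 101011, count of 1s = 4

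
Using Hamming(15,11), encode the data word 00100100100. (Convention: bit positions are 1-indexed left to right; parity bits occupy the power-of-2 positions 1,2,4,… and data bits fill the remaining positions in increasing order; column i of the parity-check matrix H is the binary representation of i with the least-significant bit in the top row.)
Codeword c = d · G (mod 2), d = 00100100100:
  c[0] = d·G[:,0] = (00100100100)·(11011010101) mod 2 = 0+0+0+0+0+0+0+0+1+0+0 mod 2 = 1
  c[1] = d·G[:,1] = (00100100100)·(10110110011) mod 2 = 0+0+1+0+0+1+0+0+0+0+0 mod 2 = 0
  c[2] = d·G[:,2] = (00100100100)·(10000000000) mod 2 = 0+0+0+0+0+0+0+0+0+0+0 mod 2 = 0
  c[3] = d·G[:,3] = (00100100100)·(01110001111) mod 2 = 0+0+1+0+0+0+0+0+1+0+0 mod 2 = 0
  c[4] = d·G[:,4] = (00100100100)·(01000000000) mod 2 = 0+0+0+0+0+0+0+0+0+0+0 mod 2 = 0
  c[5] = d·G[:,5] = (00100100100)·(00100000000) mod 2 = 0+0+1+0+0+0+0+0+0+0+0 mod 2 = 1
  c[6] = d·G[:,6] = (00100100100)·(00010000000) mod 2 = 0+0+0+0+0+0+0+0+0+0+0 mod 2 = 0
  c[7] = d·G[:,7] = (00100100100)·(00001111111) mod 2 = 0+0+0+0+0+1+0+0+1+0+0 mod 2 = 0
  c[8] = d·G[:,8] = (00100100100)·(00001000000) mod 2 = 0+0+0+0+0+0+0+0+0+0+0 mod 2 = 0
  c[9] = d·G[:,9] = (00100100100)·(00000100000) mod 2 = 0+0+0+0+0+1+0+0+0+0+0 mod 2 = 1
  c[10] = d·G[:,10] = (00100100100)·(00000010000) mod 2 = 0+0+0+0+0+0+0+0+0+0+0 mod 2 = 0
  c[11] = d·G[:,11] = (00100100100)·(00000001000) mod 2 = 0+0+0+0+0+0+0+0+0+0+0 mod 2 = 0
  c[12] = d·G[:,12] = (00100100100)·(00000000100) mod 2 = 0+0+0+0+0+0+0+0+1+0+0 mod 2 = 1
  c[13] = d·G[:,13] = (00100100100)·(00000000010) mod 2 = 0+0+0+0+0+0+0+0+0+0+0 mod 2 = 0
  c[14] = d·G[:,14] = (00100100100)·(00000000001) mod 2 = 0+0+0+0+0+0+0+0+0+0+0 mod 2 = 0
Codeword = 100001000100100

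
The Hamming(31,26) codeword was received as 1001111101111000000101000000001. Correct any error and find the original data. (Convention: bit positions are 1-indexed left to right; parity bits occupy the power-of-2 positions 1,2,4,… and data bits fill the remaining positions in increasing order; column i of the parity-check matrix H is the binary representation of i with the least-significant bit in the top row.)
Syndrome s = H · r^T (mod 2), r = 1001111101111000000101000000001:
  s[0] = (1010101010101010101010101010101)·(1001111101111000000101000000001) mod 2 = 1+0+0+0+1+0+1+0+0+0+1+0+1+0+0+0+0+0+0+0+0+0+0+0+0+0+0+0+0+0+1 mod 2 = 0
  s[1] = (0110011001100110011001100110011)·(1001111101111000000101000000001) mod 2 = 0+0+0+0+0+1+1+0+0+1+1+0+0+0+0+0+0+0+0+0+0+1+0+0+0+0+0+0+0+0+1 mod 2 = 0
  s[2] = (0001111000011110000111100001111)·(1001111101111000000101000000001) mod 2 = 0+0+0+1+1+1+1+0+0+0+0+1+1+0+0+0+0+0+0+1+0+1+0+0+0+0+0+0+0+0+1 mod 2 = 1
  s[3] = (0000000111111110000000011111111)·(1001111101111000000101000000001) mod 2 = 0+0+0+0+0+0+0+1+0+1+1+1+1+0+0+0+0+0+0+0+0+0+0+0+0+0+0+0+0+0+1 mod 2 = 0
  s[4] = (0000000000000001111111111111111)·(1001111101111000000101000000001) mod 2 = 0+0+0+0+0+0+0+0+0+0+0+0+0+0+0+0+0+0+0+1+0+1+0+0+0+0+0+0+0+0+1 mod 2 = 1
Syndrome = 00101
Column 20 of H equals this syndrome → error at bit 20 (1-indexed).
Flip bit 20: 1001111101111000000101000000001 → 1001111101111000000001000000001
Extract data bits at positions {3,5,6,7,9,10,11,12,13,14,15,17,18,19,20,21,22,23,24,25,26,27,28,29,30,31}: 01110111100000001000000001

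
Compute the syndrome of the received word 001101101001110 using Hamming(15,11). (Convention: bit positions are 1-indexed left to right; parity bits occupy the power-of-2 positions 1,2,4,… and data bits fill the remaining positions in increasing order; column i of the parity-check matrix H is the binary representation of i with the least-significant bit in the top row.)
Syndrome s = H · r^T (mod 2), r = 001101101001110:
  s[0] = (101010101010101)·(001101101001110) mod 2 = 0+0+1+0+0+0+1+0+1+0+0+0+1+0+0 mod 2 = 0
  s[1] = (011001100110011)·(001101101001110) mod 2 = 0+0+1+0+0+1+1+0+0+0+0+0+0+1+0 mod 2 = 0
  s[2] = (000111100001111)·(001101101001110) mod 2 = 0+0+0+1+0+1+1+0+0+0+0+1+1+1+0 mod 2 = 0
  s[3] = (000000011111111)·(001101101001110) mod 2 = 0+0+0+0+0+0+0+0+1+0+0+1+1+1+0 mod 2 = 0
Syndrome = 0000
s = 0: no error detected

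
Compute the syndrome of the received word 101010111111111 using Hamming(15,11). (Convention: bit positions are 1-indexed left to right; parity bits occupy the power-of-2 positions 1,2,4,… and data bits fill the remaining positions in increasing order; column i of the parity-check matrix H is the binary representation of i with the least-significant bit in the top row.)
Syndrome s = H · r^T (mod 2), r = 101010111111111:
  s[0] = (101010101010101)·(101010111111111) mod 2 = 1+0+1+0+1+0+1+0+1+0+1+0+1+0+1 mod 2 = 0
  s[1] = (011001100110011)·(101010111111111) mod 2 = 0+0+1+0+0+0+1+0+0+1+1+0+0+1+1 mod 2 = 0
  s[2] = (000111100001111)·(101010111111111) mod 2 = 0+0+0+0+1+0+1+0+0+0+0+1+1+1+1 mod 2 = 0
  s[3] = (000000011111111)·(101010111111111) mod 2 = 0+0+0+0+0+0+0+1+1+1+1+1+1+1+1 mod 2 = 0
Syndrome = 0000
s = 0: no error detected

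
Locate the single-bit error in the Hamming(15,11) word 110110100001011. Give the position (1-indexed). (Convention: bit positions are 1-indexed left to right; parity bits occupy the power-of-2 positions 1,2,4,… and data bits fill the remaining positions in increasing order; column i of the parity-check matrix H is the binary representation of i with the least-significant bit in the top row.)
Syndrome s = H · r^T (mod 2), r = 110110100001011:
  s[0] = (101010101010101)·(110110100001011) mod 2 = 1+0+0+0+1+0+1+0+0+0+0+0+0+0+1 mod 2 = 0
  s[1] = (011001100110011)·(110110100001011) mod 2 = 0+1+0+0+0+0+1+0+0+0+0+0+0+1+1 mod 2 = 0
  s[2] = (000111100001111)·(110110100001011) mod 2 = 0+0+0+1+1+0+1+0+0+0+0+1+0+1+1 mod 2 = 0
  s[3] = (000000011111111)·(110110100001011) mod 2 = 0+0+0+0+0+0+0+0+0+0+0+1+0+1+1 mod 2 = 1
Syndrome = 0001
Column i of H is the binary representation of i, so the syndrome is the binary index of the flipped bit.
Read s = 0001 with s[0] as LSB: 0·2^0 + 0·2^1 + 0·2^2 + 1·2^3 = 8.
Error is at bit position 8.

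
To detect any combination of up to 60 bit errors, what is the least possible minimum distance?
Detecting e errors requires d_min ≥ e + 1 = 60 + 1 = 61.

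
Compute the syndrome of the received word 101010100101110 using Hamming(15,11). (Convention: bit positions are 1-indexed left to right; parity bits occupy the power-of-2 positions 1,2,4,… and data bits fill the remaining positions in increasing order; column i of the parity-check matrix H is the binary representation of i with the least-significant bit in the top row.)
Syndrome s = H · r^T (mod 2), r = 101010100101110:
  s[0] = (101010101010101)·(101010100101110) mod 2 = 1+0+1+0+1+0+1+0+0+0+0+0+1+0+0 mod 2 = 1
  s[1] = (011001100110011)·(101010100101110) mod 2 = 0+0+1+0+0+0+1+0+0+1+0+0+0+1+0 mod 2 = 0
  s[2] = (000111100001111)·(101010100101110) mod 2 = 0+0+0+0+1+0+1+0+0+0+0+1+1+1+0 mod 2 = 1
  s[3] = (000000011111111)·(101010100101110) mod 2 = 0+0+0+0+0+0+0+0+0+1+0+1+1+1+0 mod 2 = 0
Syndrome = 1010
Non-zero syndrome: error at position 5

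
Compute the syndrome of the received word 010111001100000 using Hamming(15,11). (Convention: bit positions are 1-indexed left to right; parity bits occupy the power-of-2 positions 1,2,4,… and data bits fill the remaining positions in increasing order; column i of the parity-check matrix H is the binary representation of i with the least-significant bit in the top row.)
Syndrome s = H · r^T (mod 2), r = 010111001100000:
  s[0] = (101010101010101)·(010111001100000) mod 2 = 0+0+0+0+1+0+0+0+1+0+0+0+0+0+0 mod 2 = 0
  s[1] = (011001100110011)·(010111001100000) mod 2 = 0+1+0+0+0+1+0+0+0+1+0+0+0+0+0 mod 2 = 1
  s[2] = (000111100001111)·(010111001100000) mod 2 = 0+0+0+1+1+1+0+0+0+0+0+0+0+0+0 mod 2 = 1
  s[3] = (000000011111111)·(010111001100000) mod 2 = 0+0+0+0+0+0+0+0+1+1+0+0+0+0+0 mod 2 = 0
Syndrome = 0110
Non-zero syndrome: error at position 6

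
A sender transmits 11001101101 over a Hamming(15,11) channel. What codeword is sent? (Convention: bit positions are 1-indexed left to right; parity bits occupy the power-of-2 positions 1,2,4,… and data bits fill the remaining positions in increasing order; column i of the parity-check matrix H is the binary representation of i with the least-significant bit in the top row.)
Codeword c = d · G (mod 2), d = 11001101101:
  c[0] = d·G[:,0] = (11001101101)·(11011010101) mod 2 = 1+1+0+0+1+0+0+0+1+0+1 mod 2 = 1
  c[1] = d·G[:,1] = (11001101101)·(10110110011) mod 2 = 1+0+0+0+0+1+0+0+0+0+1 mod 2 = 1
  c[2] = d·G[:,2] = (11001101101)·(10000000000) mod 2 = 1+0+0+0+0+0+0+0+0+0+0 mod 2 = 1
  c[3] = d·G[:,3] = (11001101101)·(01110001111) mod 2 = 0+1+0+0+0+0+0+1+1+0+1 mod 2 = 0
  c[4] = d·G[:,4] = (11001101101)·(01000000000) mod 2 = 0+1+0+0+0+0+0+0+0+0+0 mod 2 = 1
  c[5] = d·G[:,5] = (11001101101)·(00100000000) mod 2 = 0+0+0+0+0+0+0+0+0+0+0 mod 2 = 0
  c[6] = d·G[:,6] = (11001101101)·(00010000000) mod 2 = 0+0+0+0+0+0+0+0+0+0+0 mod 2 = 0
  c[7] = d·G[:,7] = (11001101101)·(00001111111) mod 2 = 0+0+0+0+1+1+0+1+1+0+1 mod 2 = 1
  c[8] = d·G[:,8] = (11001101101)·(00001000000) mod 2 = 0+0+0+0+1+0+0+0+0+0+0 mod 2 = 1
  c[9] = d·G[:,9] = (11001101101)·(00000100000) mod 2 = 0+0+0+0+0+1+0+0+0+0+0 mod 2 = 1
  c[10] = d·G[:,10] = (11001101101)·(00000010000) mod 2 = 0+0+0+0+0+0+0+0+0+0+0 mod 2 = 0
  c[11] = d·G[:,11] = (11001101101)·(00000001000) mod 2 = 0+0+0+0+0+0+0+1+0+0+0 mod 2 = 1
  c[12] = d·G[:,12] = (11001101101)·(00000000100) mod 2 = 0+0+0+0+0+0+0+0+1+0+0 mod 2 = 1
  c[13] = d·G[:,13] = (11001101101)·(00000000010) mod 2 = 0+0+0+0+0+0+0+0+0+0+0 mod 2 = 0
  c[14] = d·G[:,14] = (11001101101)·(00000000001) mod 2 = 0+0+0+0+0+0+0+0+0+0+1 mod 2 = 1
Codeword = 111010011101101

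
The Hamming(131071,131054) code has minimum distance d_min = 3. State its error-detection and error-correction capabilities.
Detection only: up to d_min − 1 = 2 errors.
Correction: up to ⌊(d_min − 1)/2⌋ = ⌊2/2⌋ = 1 errors.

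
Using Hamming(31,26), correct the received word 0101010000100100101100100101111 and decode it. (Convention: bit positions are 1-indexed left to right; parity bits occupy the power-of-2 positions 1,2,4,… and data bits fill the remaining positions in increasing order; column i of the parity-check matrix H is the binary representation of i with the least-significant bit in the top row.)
Syndrome s = H · r^T (mod 2), r = 0101010000100100101100100101111:
  s[0] = (1010101010101010101010101010101)·(0101010000100100101100100101111) mod 2 = 0+0+0+0+0+0+0+0+0+0+1+0+0+0+0+0+1+0+1+0+0+0+1+0+0+0+0+0+1+0+1 mod 2 = 0
  s[1] = (0110011001100110011001100110011)·(0101010000100100101100100101111) mod 2 = 0+1+0+0+0+1+0+0+0+0+1+0+0+1+0+0+0+0+1+0+0+0+1+0+0+1+0+0+0+1+1 mod 2 = 1
  s[2] = (0001111000011110000111100001111)·(0101010000100100101100100101111) mod 2 = 0+0+0+1+0+1+0+0+0+0+0+0+0+1+0+0+0+0+0+1+0+0+1+0+0+0+0+1+1+1+1 mod 2 = 1
  s[3] = (0000000111111110000000011111111)·(0101010000100100101100100101111) mod 2 = 0+0+0+0+0+0+0+0+0+0+1+0+0+1+0+0+0+0+0+0+0+0+0+0+0+1+0+1+1+1+1 mod 2 = 1
  s[4] = (0000000000000001111111111111111)·(0101010000100100101100100101111) mod 2 = 0+0+0+0+0+0+0+0+0+0+0+0+0+0+0+0+1+0+1+1+0+0+1+0+0+1+0+1+1+1+1 mod 2 = 1
Syndrome = 01111
Column 30 of H equals this syndrome → error at bit 30 (1-indexed).
Flip bit 30: 0101010000100100101100100101111 → 0101010000100100101100100101101
Extract data bits at positions {3,5,6,7,9,10,11,12,13,14,15,17,18,19,20,21,22,23,24,25,26,27,28,29,30,31}: 00100010010101100100101101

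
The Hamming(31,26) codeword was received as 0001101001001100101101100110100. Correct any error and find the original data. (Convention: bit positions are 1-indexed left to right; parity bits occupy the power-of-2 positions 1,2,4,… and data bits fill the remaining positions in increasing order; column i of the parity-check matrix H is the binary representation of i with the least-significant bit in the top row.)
Syndrome s = H · r^T (mod 2), r = 0001101001001100101101100110100:
  s[0] = (1010101010101010101010101010101)·(0001101001001100101101100110100) mod 2 = 0+0+0+0+1+0+1+0+0+0+0+0+1+0+0+0+1+0+1+0+0+0+1+0+0+0+1+0+1+0+0 mod 2 = 0
  s[1] = (0110011001100110011001100110011)·(0001101001001100101101100110100) mod 2 = 0+0+0+0+0+0+1+0+0+1+0+0+0+1+0+0+0+0+1+0+0+1+1+0+0+1+1+0+0+0+0 mod 2 = 0
  s[2] = (0001111000011110000111100001111)·(0001101001001100101101100110100) mod 2 = 0+0+0+1+1+0+1+0+0+0+0+0+1+1+0+0+0+0+0+1+0+1+1+0+0+0+0+0+1+0+0 mod 2 = 1
  s[3] = (0000000111111110000000011111111)·(0001101001001100101101100110100) mod 2 = 0+0+0+0+0+0+0+0+0+1+0+0+1+1+0+0+0+0+0+0+0+0+0+0+0+1+1+0+1+0+0 mod 2 = 0
  s[4] = (0000000000000001111111111111111)·(0001101001001100101101100110100) mod 2 = 0+0+0+0+0+0+0+0+0+0+0+0+0+0+0+0+1+0+1+1+0+1+1+0+0+1+1+0+1+0+0 mod 2 = 0
Syndrome = 00100
Column 4 of H equals this syndrome → error at bit 4 (1-indexed).
Flip bit 4: 0001101001001100101101100110100 → 0000101001001100101101100110100
Extract data bits at positions {3,5,6,7,9,10,11,12,13,14,15,17,18,19,20,21,22,23,24,25,26,27,28,29,30,31}: 01010100110101101100110100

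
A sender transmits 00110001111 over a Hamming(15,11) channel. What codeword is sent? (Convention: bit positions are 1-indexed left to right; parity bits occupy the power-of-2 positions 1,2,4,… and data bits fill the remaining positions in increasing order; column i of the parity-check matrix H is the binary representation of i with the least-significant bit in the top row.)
Codeword c = d · G (mod 2), d = 00110001111:
  c[0] = d·G[:,0] = (00110001111)·(11011010101) mod 2 = 0+0+0+1+0+0+0+0+1+0+1 mod 2 = 1
  c[1] = d·G[:,1] = (00110001111)·(10110110011) mod 2 = 0+0+1+1+0+0+0+0+0+1+1 mod 2 = 0
  c[2] = d·G[:,2] = (00110001111)·(10000000000) mod 2 = 0+0+0+0+0+0+0+0+0+0+0 mod 2 = 0
  c[3] = d·G[:,3] = (00110001111)·(01110001111) mod 2 = 0+0+1+1+0+0+0+1+1+1+1 mod 2 = 0
  c[4] = d·G[:,4] = (00110001111)·(01000000000) mod 2 = 0+0+0+0+0+0+0+0+0+0+0 mod 2 = 0
  c[5] = d·G[:,5] = (00110001111)·(00100000000) mod 2 = 0+0+1+0+0+0+0+0+0+0+0 mod 2 = 1
  c[6] = d·G[:,6] = (00110001111)·(00010000000) mod 2 = 0+0+0+1+0+0+0+0+0+0+0 mod 2 = 1
  c[7] = d·G[:,7] = (00110001111)·(00001111111) mod 2 = 0+0+0+0+0+0+0+1+1+1+1 mod 2 = 0
  c[8] = d·G[:,8] = (00110001111)·(00001000000) mod 2 = 0+0+0+0+0+0+0+0+0+0+0 mod 2 = 0
  c[9] = d·G[:,9] = (00110001111)·(00000100000) mod 2 = 0+0+0+0+0+0+0+0+0+0+0 mod 2 = 0
  c[10] = d·G[:,10] = (00110001111)·(00000010000) mod 2 = 0+0+0+0+0+0+0+0+0+0+0 mod 2 = 0
  c[11] = d·G[:,11] = (00110001111)·(00000001000) mod 2 = 0+0+0+0+0+0+0+1+0+0+0 mod 2 = 1
  c[12] = d·G[:,12] = (00110001111)·(00000000100) mod 2 = 0+0+0+0+0+0+0+0+1+0+0 mod 2 = 1
  c[13] = d·G[:,13] = (00110001111)·(00000000010) mod 2 = 0+0+0+0+0+0+0+0+0+1+0 mod 2 = 1
  c[14] = d·G[:,14] = (00110001111)·(00000000001) mod 2 = 0+0+0+0+0+0+0+0+0+0+1 mod 2 = 1
Codeword = 100001100001111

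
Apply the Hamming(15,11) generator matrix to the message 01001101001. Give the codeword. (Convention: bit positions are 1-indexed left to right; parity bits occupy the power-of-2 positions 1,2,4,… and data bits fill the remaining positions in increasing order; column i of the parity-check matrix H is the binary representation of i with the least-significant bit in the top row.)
Codeword c = d · G (mod 2), d = 01001101001:
  c[0] = d·G[:,0] = (01001101001)·(11011010101) mod 2 = 0+1+0+0+1+0+0+0+0+0+1 mod 2 = 1
  c[1] = d·G[:,1] = (01001101001)·(10110110011) mod 2 = 0+0+0+0+0+1+0+0+0+0+1 mod 2 = 0
  c[2] = d·G[:,2] = (01001101001)·(10000000000) mod 2 = 0+0+0+0+0+0+0+0+0+0+0 mod 2 = 0
  c[3] = d·G[:,3] = (01001101001)·(01110001111) mod 2 = 0+1+0+0+0+0+0+1+0+0+1 mod 2 = 1
  c[4] = d·G[:,4] = (01001101001)·(01000000000) mod 2 = 0+1+0+0+0+0+0+0+0+0+0 mod 2 = 1
  c[5] = d·G[:,5] = (01001101001)·(00100000000) mod 2 = 0+0+0+0+0+0+0+0+0+0+0 mod 2 = 0
  c[6] = d·G[:,6] = (01001101001)·(00010000000) mod 2 = 0+0+0+0+0+0+0+0+0+0+0 mod 2 = 0
  c[7] = d·G[:,7] = (01001101001)·(00001111111) mod 2 = 0+0+0+0+1+1+0+1+0+0+1 mod 2 = 0
  c[8] = d·G[:,8] = (01001101001)·(00001000000) mod 2 = 0+0+0+0+1+0+0+0+0+0+0 mod 2 = 1
  c[9] = d·G[:,9] = (01001101001)·(00000100000) mod 2 = 0+0+0+0+0+1+0+0+0+0+0 mod 2 = 1
  c[10] = d·G[:,10] = (01001101001)·(00000010000) mod 2 = 0+0+0+0+0+0+0+0+0+0+0 mod 2 = 0
  c[11] = d·G[:,11] = (01001101001)·(00000001000) mod 2 = 0+0+0+0+0+0+0+1+0+0+0 mod 2 = 1
  c[12] = d·G[:,12] = (01001101001)·(00000000100) mod 2 = 0+0+0+0+0+0+0+0+0+0+0 mod 2 = 0
  c[13] = d·G[:,13] = (01001101001)·(00000000010) mod 2 = 0+0+0+0+0+0+0+0+0+0+0 mod 2 = 0
  c[14] = d·G[:,14] = (01001101001)·(00000000001) mod 2 = 0+0+0+0+0+0+0+0+0+0+1 mod 2 = 1
Codeword = 100110001101001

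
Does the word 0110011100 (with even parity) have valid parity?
Sum of all bits: 0+1+1+0+0+1+1+1+0+0 = 5; 5 mod 2 = 1. Result is 1 → parity error detected.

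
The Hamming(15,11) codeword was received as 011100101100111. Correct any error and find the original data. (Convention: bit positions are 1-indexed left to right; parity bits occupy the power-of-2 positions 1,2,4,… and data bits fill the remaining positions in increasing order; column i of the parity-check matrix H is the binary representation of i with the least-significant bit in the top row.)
Syndrome s = H · r^T (mod 2), r = 011100101100111:
  s[0] = (101010101010101)·(011100101100111) mod 2 = 0+0+1+0+0+0+1+0+1+0+0+0+1+0+1 mod 2 = 1
  s[1] = (011001100110011)·(011100101100111) mod 2 = 0+1+1+0+0+0+1+0+0+1+0+0+0+1+1 mod 2 = 0
  s[2] = (000111100001111)·(011100101100111) mod 2 = 0+0+0+1+0+0+1+0+0+0+0+0+1+1+1 mod 2 = 1
  s[3] = (000000011111111)·(011100101100111) mod 2 = 0+0+0+0+0+0+0+0+1+1+0+0+1+1+1 mod 2 = 1
Syndrome = 1011
Column 13 of H equals this syndrome → error at bit 13 (1-indexed).
Flip bit 13: 011100101100111 → 011100101100011
Extract data bits at positions {3,5,6,7,9,10,11,12,13,14,15}: 10011100011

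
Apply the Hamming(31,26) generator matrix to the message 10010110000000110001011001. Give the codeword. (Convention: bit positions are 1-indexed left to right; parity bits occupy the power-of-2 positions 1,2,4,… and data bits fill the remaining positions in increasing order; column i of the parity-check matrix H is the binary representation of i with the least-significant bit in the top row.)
Codeword c = d · G (mod 2), d = 10010110000000110001011001:
  c[0] = d·G[:,0] = (10010110000000110001011001)·(11011010101101010101010101) mod 2 = 1+0+0+1+0+0+1+0+0+0+0+0+0+0+0+1+0+0+0+1+0+1+0+0+0+1 mod 2 = 1
  c[1] = d·G[:,1] = (10010110000000110001011001)·(10110110011011001100110011) mod 2 = 1+0+0+1+0+1+1+0+0+0+0+0+0+0+0+0+0+0+0+0+0+1+0+0+0+1 mod 2 = 0
  c[2] = d·G[:,2] = (10010110000000110001011001)·(10000000000000000000000000) mod 2 = 1+0+0+0+0+0+0+0+0+0+0+0+0+0+0+0+0+0+0+0+0+0+0+0+0+0 mod 2 = 1
  c[3] = d·G[:,3] = (10010110000000110001011001)·(01110001111000111100001111) mod 2 = 0+0+0+1+0+0+0+0+0+0+0+0+0+0+1+1+0+0+0+0+0+0+1+0+0+1 mod 2 = 1
  c[4] = d·G[:,4] = (10010110000000110001011001)·(01000000000000000000000000) mod 2 = 0+0+0+0+0+0+0+0+0+0+0+0+0+0+0+0+0+0+0+0+0+0+0+0+0+0 mod 2 = 0
  c[5] = d·G[:,5] = (10010110000000110001011001)·(00100000000000000000000000) mod 2 = 0+0+0+0+0+0+0+0+0+0+0+0+0+0+0+0+0+0+0+0+0+0+0+0+0+0 mod 2 = 0
  c[6] = d·G[:,6] = (10010110000000110001011001)·(00010000000000000000000000) mod 2 = 0+0+0+1+0+0+0+0+0+0+0+0+0+0+0+0+0+0+0+0+0+0+0+0+0+0 mod 2 = 1
  c[7] = d·G[:,7] = (10010110000000110001011001)·(00001111111000000011111111) mod 2 = 0+0+0+0+0+1+1+0+0+0+0+0+0+0+0+0+0+0+0+1+0+1+1+0+0+1 mod 2 = 0
  c[8] = d·G[:,8] = (10010110000000110001011001)·(00001000000000000000000000) mod 2 = 0+0+0+0+0+0+0+0+0+0+0+0+0+0+0+0+0+0+0+0+0+0+0+0+0+0 mod 2 = 0
  c[9] = d·G[:,9] = (10010110000000110001011001)·(00000100000000000000000000) mod 2 = 0+0+0+0+0+1+0+0+0+0+0+0+0+0+0+0+0+0+0+0+0+0+0+0+0+0 mod 2 = 1
  c[10] = d·G[:,10] = (10010110000000110001011001)·(00000010000000000000000000) mod 2 = 0+0+0+0+0+0+1+0+0+0+0+0+0+0+0+0+0+0+0+0+0+0+0+0+0+0 mod 2 = 1
  c[11] = d·G[:,11] = (10010110000000110001011001)·(00000001000000000000000000) mod 2 = 0+0+0+0+0+0+0+0+0+0+0+0+0+0+0+0+0+0+0+0+0+0+0+0+0+0 mod 2 = 0
  c[12] = d·G[:,12] = (10010110000000110001011001)·(00000000100000000000000000) mod 2 = 0+0+0+0+0+0+0+0+0+0+0+0+0+0+0+0+0+0+0+0+0+0+0+0+0+0 mod 2 = 0
  c[13] = d·G[:,13] = (10010110000000110001011001)·(00000000010000000000000000) mod 2 = 0+0+0+0+0+0+0+0+0+0+0+0+0+0+0+0+0+0+0+0+0+0+0+0+0+0 mod 2 = 0
  c[14] = d·G[:,14] = (10010110000000110001011001)·(00000000001000000000000000) mod 2 = 0+0+0+0+0+0+0+0+0+0+0+0+0+0+0+0+0+0+0+0+0+0+0+0+0+0 mod 2 = 0
  c[15] = d·G[:,15] = (10010110000000110001011001)·(00000000000111111111111111) mod 2 = 0+0+0+0+0+0+0+0+0+0+0+0+0+0+1+1+0+0+0+1+0+1+1+0+0+1 mod 2 = 0
  c[16] = d·G[:,16] = (10010110000000110001011001)·(00000000000100000000000000) mod 2 = 0+0+0+0+0+0+0+0+0+0+0+0+0+0+0+0+0+0+0+0+0+0+0+0+0+0 mod 2 = 0
  c[17] = d·G[:,17] = (10010110000000110001011001)·(00000000000010000000000000) mod 2 = 0+0+0+0+0+0+0+0+0+0+0+0+0+0+0+0+0+0+0+0+0+0+0+0+0+0 mod 2 = 0
  c[18] = d·G[:,18] = (10010110000000110001011001)·(00000000000001000000000000) mod 2 = 0+0+0+0+0+0+0+0+0+0+0+0+0+0+0+0+0+0+0+0+0+0+0+0+0+0 mod 2 = 0
  c[19] = d·G[:,19] = (10010110000000110001011001)·(00000000000000100000000000) mod 2 = 0+0+0+0+0+0+0+0+0+0+0+0+0+0+1+0+0+0+0+0+0+0+0+0+0+0 mod 2 = 1
  c[20] = d·G[:,20] = (10010110000000110001011001)·(00000000000000010000000000) mod 2 = 0+0+0+0+0+0+0+0+0+0+0+0+0+0+0+1+0+0+0+0+0+0+0+0+0+0 mod 2 = 1
  c[21] = d·G[:,21] = (10010110000000110001011001)·(00000000000000001000000000) mod 2 = 0+0+0+0+0+0+0+0+0+0+0+0+0+0+0+0+0+0+0+0+0+0+0+0+0+0 mod 2 = 0
  c[22] = d·G[:,22] = (10010110000000110001011001)·(00000000000000000100000000) mod 2 = 0+0+0+0+0+0+0+0+0+0+0+0+0+0+0+0+0+0+0+0+0+0+0+0+0+0 mod 2 = 0
  c[23] = d·G[:,23] = (10010110000000110001011001)·(00000000000000000010000000) mod 2 = 0+0+0+0+0+0+0+0+0+0+0+0+0+0+0+0+0+0+0+0+0+0+0+0+0+0 mod 2 = 0
  c[24] = d·G[:,24] = (10010110000000110001011001)·(00000000000000000001000000) mod 2 = 0+0+0+0+0+0+0+0+0+0+0+0+0+0+0+0+0+0+0+1+0+0+0+0+0+0 mod 2 = 1
  c[25] = d·G[:,25] = (10010110000000110001011001)·(00000000000000000000100000) mod 2 = 0+0+0+0+0+0+0+0+0+0+0+0+0+0+0+0+0+0+0+0+0+0+0+0+0+0 mod 2 = 0
  c[26] = d·G[:,26] = (10010110000000110001011001)·(00000000000000000000010000) mod 2 = 0+0+0+0+0+0+0+0+0+0+0+0+0+0+0+0+0+0+0+0+0+1+0+0+0+0 mod 2 = 1
  c[27] = d·G[:,27] = (10010110000000110001011001)·(00000000000000000000001000) mod 2 = 0+0+0+0+0+0+0+0+0+0+0+0+0+0+0+0+0+0+0+0+0+0+1+0+0+0 mod 2 = 1
  c[28] = d·G[:,28] = (10010110000000110001011001)·(00000000000000000000000100) mod 2 = 0+0+0+0+0+0+0+0+0+0+0+0+0+0+0+0+0+0+0+0+0+0+0+0+0+0 mod 2 = 0
  c[29] = d·G[:,29] = (10010110000000110001011001)·(00000000000000000000000010) mod 2 = 0+0+0+0+0+0+0+0+0+0+0+0+0+0+0+0+0+0+0+0+0+0+0+0+0+0 mod 2 = 0
  c[30] = d·G[:,30] = (10010110000000110001011001)·(00000000000000000000000001) mod 2 = 0+0+0+0+0+0+0+0+0+0+0+0+0+0+0+0+0+0+0+0+0+0+0+0+0+1 mod 2 = 1
Codeword = 1011001001100000000110001011001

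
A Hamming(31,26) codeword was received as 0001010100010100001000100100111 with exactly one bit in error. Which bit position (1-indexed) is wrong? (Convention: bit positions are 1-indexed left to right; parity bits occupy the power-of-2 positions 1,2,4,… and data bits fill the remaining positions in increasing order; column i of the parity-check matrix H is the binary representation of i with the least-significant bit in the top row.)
Syndrome s = H · r^T (mod 2), r = 0001010100010100001000100100111:
  s[0] = (1010101010101010101010101010101)·(0001010100010100001000100100111) mod 2 = 0+0+0+0+0+0+0+0+0+0+0+0+0+0+0+0+0+0+1+0+0+0+1+0+0+0+0+0+1+0+1 mod 2 = 0
  s[1] = (0110011001100110011001100110011)·(0001010100010100001000100100111) mod 2 = 0+0+0+0+0+1+0+0+0+0+0+0+0+1+0+0+0+0+1+0+0+0+1+0+0+1+0+0+0+1+1 mod 2 = 1
  s[2] = (0001111000011110000111100001111)·(0001010100010100001000100100111) mod 2 = 0+0+0+1+0+1+0+0+0+0+0+1+0+1+0+0+0+0+0+0+0+0+1+0+0+0+0+0+1+1+1 mod 2 = 0
  s[3] = (0000000111111110000000011111111)·(0001010100010100001000100100111) mod 2 = 0+0+0+0+0+0+0+1+0+0+0+1+0+1+0+0+0+0+0+0+0+0+0+0+0+1+0+0+1+1+1 mod 2 = 1
  s[4] = (0000000000000001111111111111111)·(0001010100010100001000100100111) mod 2 = 0+0+0+0+0+0+0+0+0+0+0+0+0+0+0+0+0+0+1+0+0+0+1+0+0+1+0+0+1+1+1 mod 2 = 0
Syndrome = 01010
Column i of H is the binary representation of i, so the syndrome is the binary index of the flipped bit.
Read s = 01010 with s[0] as LSB: 0·2^0 + 1·2^1 + 0·2^2 + 1·2^3 + 0·2^4 = 10.
Error is at bit position 10.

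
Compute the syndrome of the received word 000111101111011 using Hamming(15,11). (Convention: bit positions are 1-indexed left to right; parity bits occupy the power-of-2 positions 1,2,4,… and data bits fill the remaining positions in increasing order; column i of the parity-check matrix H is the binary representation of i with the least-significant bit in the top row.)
Syndrome s = H · r^T (mod 2), r = 000111101111011:
  s[0] = (101010101010101)·(000111101111011) mod 2 = 0+0+0+0+1+0+1+0+1+0+1+0+0+0+1 mod 2 = 1
  s[1] = (011001100110011)·(000111101111011) mod 2 = 0+0+0+0+0+1+1+0+0+1+1+0+0+1+1 mod 2 = 0
  s[2] = (000111100001111)·(000111101111011) mod 2 = 0+0+0+1+1+1+1+0+0+0+0+1+0+1+1 mod 2 = 1
  s[3] = (000000011111111)·(000111101111011) mod 2 = 0+0+0+0+0+0+0+0+1+1+1+1+0+1+1 mod 2 = 0
Syndrome = 1010
Non-zero syndrome: error at position 5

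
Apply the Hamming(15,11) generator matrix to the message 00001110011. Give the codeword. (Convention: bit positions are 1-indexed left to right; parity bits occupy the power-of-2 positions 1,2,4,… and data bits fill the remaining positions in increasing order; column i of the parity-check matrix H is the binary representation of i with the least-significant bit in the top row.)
Codeword c = d · G (mod 2), d = 00001110011:
  c[0] = d·G[:,0] = (00001110011)·(11011010101) mod 2 = 0+0+0+0+1+0+1+0+0+0+1 mod 2 = 1
  c[1] = d·G[:,1] = (00001110011)·(10110110011) mod 2 = 0+0+0+0+0+1+1+0+0+1+1 mod 2 = 0
  c[2] = d·G[:,2] = (00001110011)·(10000000000) mod 2 = 0+0+0+0+0+0+0+0+0+0+0 mod 2 = 0
  c[3] = d·G[:,3] = (00001110011)·(01110001111) mod 2 = 0+0+0+0+0+0+0+0+0+1+1 mod 2 = 0
  c[4] = d·G[:,4] = (00001110011)·(01000000000) mod 2 = 0+0+0+0+0+0+0+0+0+0+0 mod 2 = 0
  c[5] = d·G[:,5] = (00001110011)·(00100000000) mod 2 = 0+0+0+0+0+0+0+0+0+0+0 mod 2 = 0
  c[6] = d·G[:,6] = (00001110011)·(00010000000) mod 2 = 0+0+0+0+0+0+0+0+0+0+0 mod 2 = 0
  c[7] = d·G[:,7] = (00001110011)·(00001111111) mod 2 = 0+0+0+0+1+1+1+0+0+1+1 mod 2 = 1
  c[8] = d·G[:,8] = (00001110011)·(00001000000) mod 2 = 0+0+0+0+1+0+0+0+0+0+0 mod 2 = 1
  c[9] = d·G[:,9] = (00001110011)·(00000100000) mod 2 = 0+0+0+0+0+1+0+0+0+0+0 mod 2 = 1
  c[10] = d·G[:,10] = (00001110011)·(00000010000) mod 2 = 0+0+0+0+0+0+1+0+0+0+0 mod 2 = 1
  c[11] = d·G[:,11] = (00001110011)·(00000001000) mod 2 = 0+0+0+0+0+0+0+0+0+0+0 mod 2 = 0
  c[12] = d·G[:,12] = (00001110011)·(00000000100) mod 2 = 0+0+0+0+0+0+0+0+0+0+0 mod 2 = 0
  c[13] = d·G[:,13] = (00001110011)·(00000000010) mod 2 = 0+0+0+0+0+0+0+0+0+1+0 mod 2 = 1
  c[14] = d·G[:,14] = (00001110011)·(00000000001) mod 2 = 0+0+0+0+0+0+0+0+0+0+1 mod 2 = 1
Codeword = 100000011110011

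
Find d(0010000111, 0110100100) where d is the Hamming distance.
XOR = 0100100011, count of 1s = 4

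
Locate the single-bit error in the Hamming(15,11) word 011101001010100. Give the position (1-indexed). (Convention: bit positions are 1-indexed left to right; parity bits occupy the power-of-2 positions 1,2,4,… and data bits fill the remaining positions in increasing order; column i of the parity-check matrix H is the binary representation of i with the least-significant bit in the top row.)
Syndrome s = H · r^T (mod 2), r = 011101001010100:
  s[0] = (101010101010101)·(011101001010100) mod 2 = 0+0+1+0+0+0+0+0+1+0+1+0+1+0+0 mod 2 = 0
  s[1] = (011001100110011)·(011101001010100) mod 2 = 0+1+1+0+0+1+0+0+0+0+1+0+0+0+0 mod 2 = 0
  s[2] = (000111100001111)·(011101001010100) mod 2 = 0+0+0+1+0+1+0+0+0+0+0+0+1+0+0 mod 2 = 1
  s[3] = (000000011111111)·(011101001010100) mod 2 = 0+0+0+0+0+0+0+0+1+0+1+0+1+0+0 mod 2 = 1
Syndrome = 0011
Column i of H is the binary representation of i, so the syndrome is the binary index of the flipped bit.
Read s = 0011 with s[0] as LSB: 0·2^0 + 0·2^1 + 1·2^2 + 1·2^3 = 12.
Error is at bit position 12.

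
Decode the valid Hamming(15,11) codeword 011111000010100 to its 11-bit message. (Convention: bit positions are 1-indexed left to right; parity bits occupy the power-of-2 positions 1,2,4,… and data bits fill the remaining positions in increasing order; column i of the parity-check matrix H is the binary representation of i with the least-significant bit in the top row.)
Parity bits occupy power-of-2 positions; data bits are at positions {3,5,6,7,9,10,11,12,13,14,15} (1-indexed).
Extract: c[3]=1 c[5]=1 c[6]=1 c[7]=0 c[9]=0 c[10]=0 c[11]=1 c[12]=0 c[13]=1 c[14]=0 c[15]=0
Data = 11100010100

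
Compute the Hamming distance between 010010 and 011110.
XOR = 001100, count of 1s = 2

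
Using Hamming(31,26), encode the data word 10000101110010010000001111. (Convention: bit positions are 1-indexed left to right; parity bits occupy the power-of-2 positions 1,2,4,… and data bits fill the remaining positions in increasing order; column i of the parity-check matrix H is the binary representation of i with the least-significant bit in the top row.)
Codeword c = d · G (mod 2), d = 10000101110010010000001111:
  c[0] = d·G[:,0] = (10000101110010010000001111)·(11011010101101010101010101) mod 2 = 1+0+0+0+0+0+0+0+1+0+0+0+0+0+0+1+0+0+0+0+0+0+0+1+0+1 mod 2 = 1
  c[1] = d·G[:,1] = (10000101110010010000001111)·(10110110011011001100110011) mod 2 = 1+0+0+0+0+1+0+0+0+1+0+0+1+0+0+0+0+0+0+0+0+0+0+0+1+1 mod 2 = 0
  c[2] = d·G[:,2] = (10000101110010010000001111)·(10000000000000000000000000) mod 2 = 1+0+0+0+0+0+0+0+0+0+0+0+0+0+0+0+0+0+0+0+0+0+0+0+0+0 mod 2 = 1
  c[3] = d·G[:,3] = (10000101110010010000001111)·(01110001111000111100001111) mod 2 = 0+0+0+0+0+0+0+1+1+1+0+0+0+0+0+1+0+0+0+0+0+0+1+1+1+1 mod 2 = 0
  c[4] = d·G[:,4] = (10000101110010010000001111)·(01000000000000000000000000) mod 2 = 0+0+0+0+0+0+0+0+0+0+0+0+0+0+0+0+0+0+0+0+0+0+0+0+0+0 mod 2 = 0
  c[5] = d·G[:,5] = (10000101110010010000001111)·(00100000000000000000000000) mod 2 = 0+0+0+0+0+0+0+0+0+0+0+0+0+0+0+0+0+0+0+0+0+0+0+0+0+0 mod 2 = 0
  c[6] = d·G[:,6] = (10000101110010010000001111)·(00010000000000000000000000) mod 2 = 0+0+0+0+0+0+0+0+0+0+0+0+0+0+0+0+0+0+0+0+0+0+0+0+0+0 mod 2 = 0
  c[7] = d·G[:,7] = (10000101110010010000001111)·(00001111111000000011111111) mod 2 = 0+0+0+0+0+1+0+1+1+1+0+0+0+0+0+0+0+0+0+0+0+0+1+1+1+1 mod 2 = 0
  c[8] = d·G[:,8] = (10000101110010010000001111)·(00001000000000000000000000) mod 2 = 0+0+0+0+0+0+0+0+0+0+0+0+0+0+0+0+0+0+0+0+0+0+0+0+0+0 mod 2 = 0
  c[9] = d·G[:,9] = (10000101110010010000001111)·(00000100000000000000000000) mod 2 = 0+0+0+0+0+1+0+0+0+0+0+0+0+0+0+0+0+0+0+0+0+0+0+0+0+0 mod 2 = 1
  c[10] = d·G[:,10] = (10000101110010010000001111)·(00000010000000000000000000) mod 2 = 0+0+0+0+0+0+0+0+0+0+0+0+0+0+0+0+0+0+0+0+0+0+0+0+0+0 mod 2 = 0
  c[11] = d·G[:,11] = (10000101110010010000001111)·(00000001000000000000000000) mod 2 = 0+0+0+0+0+0+0+1+0+0+0+0+0+0+0+0+0+0+0+0+0+0+0+0+0+0 mod 2 = 1
  c[12] = d·G[:,12] = (10000101110010010000001111)·(00000000100000000000000000) mod 2 = 0+0+0+0+0+0+0+0+1+0+0+0+0+0+0+0+0+0+0+0+0+0+0+0+0+0 mod 2 = 1
  c[13] = d·G[:,13] = (10000101110010010000001111)·(00000000010000000000000000) mod 2 = 0+0+0+0+0+0+0+0+0+1+0+0+0+0+0+0+0+0+0+0+0+0+0+0+0+0 mod 2 = 1
  c[14] = d·G[:,14] = (10000101110010010000001111)·(00000000001000000000000000) mod 2 = 0+0+0+0+0+0+0+0+0+0+0+0+0+0+0+0+0+0+0+0+0+0+0+0+0+0 mod 2 = 0
  c[15] = d·G[:,15] = (10000101110010010000001111)·(00000000000111111111111111) mod 2 = 0+0+0+0+0+0+0+0+0+0+0+0+1+0+0+1+0+0+0+0+0+0+1+1+1+1 mod 2 = 0
  c[16] = d·G[:,16] = (10000101110010010000001111)·(00000000000100000000000000) mod 2 = 0+0+0+0+0+0+0+0+0+0+0+0+0+0+0+0+0+0+0+0+0+0+0+0+0+0 mod 2 = 0
  c[17] = d·G[:,17] = (10000101110010010000001111)·(00000000000010000000000000) mod 2 = 0+0+0+0+0+0+0+0+0+0+0+0+1+0+0+0+0+0+0+0+0+0+0+0+0+0 mod 2 = 1
  c[18] = d·G[:,18] = (10000101110010010000001111)·(00000000000001000000000000) mod 2 = 0+0+0+0+0+0+0+0+0+0+0+0+0+0+0+0+0+0+0+0+0+0+0+0+0+0 mod 2 = 0
  c[19] = d·G[:,19] = (10000101110010010000001111)·(00000000000000100000000000) mod 2 = 0+0+0+0+0+0+0+0+0+0+0+0+0+0+0+0+0+0+0+0+0+0+0+0+0+0 mod 2 = 0
  c[20] = d·G[:,20] = (10000101110010010000001111)·(00000000000000010000000000) mod 2 = 0+0+0+0+0+0+0+0+0+0+0+0+0+0+0+1+0+0+0+0+0+0+0+0+0+0 mod 2 = 1
  c[21] = d·G[:,21] = (10000101110010010000001111)·(00000000000000001000000000) mod 2 = 0+0+0+0+0+0+0+0+0+0+0+0+0+0+0+0+0+0+0+0+0+0+0+0+0+0 mod 2 = 0
  c[22] = d·G[:,22] = (10000101110010010000001111)·(00000000000000000100000000) mod 2 = 0+0+0+0+0+0+0+0+0+0+0+0+0+0+0+0+0+0+0+0+0+0+0+0+0+0 mod 2 = 0
  c[23] = d·G[:,23] = (10000101110010010000001111)·(00000000000000000010000000) mod 2 = 0+0+0+0+0+0+0+0+0+0+0+0+0+0+0+0+0+0+0+0+0+0+0+0+0+0 mod 2 = 0
  c[24] = d·G[:,24] = (10000101110010010000001111)·(00000000000000000001000000) mod 2 = 0+0+0+0+0+0+0+0+0+0+0+0+0+0+0+0+0+0+0+0+0+0+0+0+0+0 mod 2 = 0
  c[25] = d·G[:,25] = (10000101110010010000001111)·(00000000000000000000100000) mod 2 = 0+0+0+0+0+0+0+0+0+0+0+0+0+0+0+0+0+0+0+0+0+0+0+0+0+0 mod 2 = 0
  c[26] = d·G[:,26] = (10000101110010010000001111)·(00000000000000000000010000) mod 2 = 0+0+0+0+0+0+0+0+0+0+0+0+0+0+0+0+0+0+0+0+0+0+0+0+0+0 mod 2 = 0
  c[27] = d·G[:,27] = (10000101110010010000001111)·(00000000000000000000001000) mod 2 = 0+0+0+0+0+0+0+0+0+0+0+0+0+0+0+0+0+0+0+0+0+0+1+0+0+0 mod 2 = 1
  c[28] = d·G[:,28] = (10000101110010010000001111)·(00000000000000000000000100) mod 2 = 0+0+0+0+0+0+0+0+0+0+0+0+0+0+0+0+0+0+0+0+0+0+0+1+0+0 mod 2 = 1
  c[29] = d·G[:,29] = (10000101110010010000001111)·(00000000000000000000000010) mod 2 = 0+0+0+0+0+0+0+0+0+0+0+0+0+0+0+0+0+0+0+0+0+0+0+0+1+0 mod 2 = 1
  c[30] = d·G[:,30] = (10000101110010010000001111)·(00000000000000000000000001) mod 2 = 0+0+0+0+0+0+0+0+0+0+0+0+0+0+0+0+0+0+0+0+0+0+0+0+0+1 mod 2 = 1
Codeword = 1010000001011100010010000001111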